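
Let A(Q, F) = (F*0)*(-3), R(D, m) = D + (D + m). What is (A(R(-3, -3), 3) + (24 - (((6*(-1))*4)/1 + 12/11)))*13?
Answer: 6708/11 ≈ 609.82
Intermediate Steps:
R(D, m) = m + 2*D
A(Q, F) = 0 (A(Q, F) = 0*(-3) = 0)
(A(R(-3, -3), 3) + (24 - (((6*(-1))*4)/1 + 12/11)))*13 = (0 + (24 - (((6*(-1))*4)/1 + 12/11)))*13 = (0 + (24 - (-6*4*1 + 12*(1/11))))*13 = (0 + (24 - (-24*1 + 12/11)))*13 = (0 + (24 - (-24 + 12/11)))*13 = (0 + (24 - 1*(-252/11)))*13 = (0 + (24 + 252/11))*13 = (0 + 516/11)*13 = (516/11)*13 = 6708/11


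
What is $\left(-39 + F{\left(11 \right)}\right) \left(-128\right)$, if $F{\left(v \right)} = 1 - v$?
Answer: $6272$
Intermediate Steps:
$\left(-39 + F{\left(11 \right)}\right) \left(-128\right) = \left(-39 + \left(1 - 11\right)\right) \left(-128\right) = \left(-39 - 10\right) \left(-128\right) = \left(-49\right) \left(-128\right) = 6272$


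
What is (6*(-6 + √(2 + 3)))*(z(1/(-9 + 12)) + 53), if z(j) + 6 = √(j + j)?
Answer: -2*(6 - √5)*(141 + √6) ≈ -1079.9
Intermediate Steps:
z(j) = -6 + √2*√j (z(j) = -6 + √(j + j) = -6 + √(2*j) = -6 + √2*√j)
(6*(-6 + √(2 + 3)))*(z(1/(-9 + 12)) + 53) = (6*(-6 + √(2 + 3)))*((-6 + √2*√(1/(-9 + 12))) + 53) = (6*(-6 + √5))*((-6 + √2*√(1/3)) + 53) = (-36 + 6*√5)*((-6 + √2*√(⅓)) + 53) = (-36 + 6*√5)*((-6 + √2*(√3/3)) + 53) = (-36 + 6*√5)*((-6 + √6/3) + 53) = (-36 + 6*√5)*(47 + √6/3)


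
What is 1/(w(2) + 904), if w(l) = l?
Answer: 1/906 ≈ 0.0011038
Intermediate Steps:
1/(w(2) + 904) = 1/(2 + 904) = 1/906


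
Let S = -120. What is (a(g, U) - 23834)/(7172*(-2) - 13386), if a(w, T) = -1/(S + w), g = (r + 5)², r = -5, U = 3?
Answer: 2860079/3327600 ≈ 0.85950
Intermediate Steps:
g = 0 (g = (-5 + 5)² = 0² = 0)
a(w, T) = -1/(-120 + w)
(a(g, U) - 23834)/(7172*(-2) - 13386) = (-1/(-120 + 0) - 23834)/(7172*(-2) - 13386) = (-1/(-120) - 23834)/(-14344 - 13386) = (-1*(-1/120) - 23834)/(-27730) = (1/120 - 23834)*(-1/27730) = -2860079/120*(-1/27730) = 2860079/3327600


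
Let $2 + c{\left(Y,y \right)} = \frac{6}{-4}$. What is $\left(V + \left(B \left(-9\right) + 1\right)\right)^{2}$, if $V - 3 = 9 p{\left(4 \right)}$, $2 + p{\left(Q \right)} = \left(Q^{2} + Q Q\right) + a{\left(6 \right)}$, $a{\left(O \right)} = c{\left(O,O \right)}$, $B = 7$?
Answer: $\frac{128881}{4} \approx 32220.0$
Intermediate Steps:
$c{\left(Y,y \right)} = - \frac{7}{2}$ ($c{\left(Y,y \right)} = -2 + \frac{6}{-4} = -2 + 6 \left(- \frac{1}{4}\right) = -2 - \frac{3}{2} = - \frac{7}{2}$)
$a{\left(O \right)} = - \frac{7}{2}$
$p{\left(Q \right)} = - \frac{11}{2} + 2 Q^{2}$ ($p{\left(Q \right)} = -2 - \left(\frac{7}{2} - Q^{2} - Q Q\right) = -2 + \left(\left(Q^{2} + Q^{2}\right) - \frac{7}{2}\right) = -2 + \left(2 Q^{2} - \frac{7}{2}\right) = -2 + \left(- \frac{7}{2} + 2 Q^{2}\right) = - \frac{11}{2} + 2 Q^{2}$)
$V = \frac{483}{2}$ ($V = 3 + 9 \left(- \frac{11}{2} + 2 \cdot 4^{2}\right) = 3 + 9 \left(- \frac{11}{2} + 2 \cdot 16\right) = 3 + 9 \left(- \frac{11}{2} + 32\right) = 3 + 9 \cdot \frac{53}{2} = 3 + \frac{477}{2} = \frac{483}{2} \approx 241.5$)
$\left(V + \left(B \left(-9\right) + 1\right)\right)^{2} = \left(\frac{483}{2} + \left(7 \left(-9\right) + 1\right)\right)^{2} = \left(\frac{483}{2} + \left(-63 + 1\right)\right)^{2} = \left(\frac{483}{2} - 62\right)^{2} = \left(\frac{359}{2}\right)^{2} = \frac{128881}{4}$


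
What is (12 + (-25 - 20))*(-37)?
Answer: 1221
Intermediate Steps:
(12 + (-25 - 20))*(-37) = (12 - 45)*(-37) = -33*(-37) = 1221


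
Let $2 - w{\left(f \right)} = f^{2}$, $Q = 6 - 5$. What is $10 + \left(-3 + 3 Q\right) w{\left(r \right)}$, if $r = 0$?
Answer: $10$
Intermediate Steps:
$Q = 1$ ($Q = 6 - 5 = 1$)
$w{\left(f \right)} = 2 - f^{2}$
$10 + \left(-3 + 3 Q\right) w{\left(r \right)} = 10 + \left(-3 + 3 \cdot 1\right) \left(2 - 0^{2}\right) = 10 + \left(-3 + 3\right) \left(2 - 0\right) = 10 + 0 \left(2 + 0\right) = 10 + 0 \cdot 2 = 10 + 0 = 10$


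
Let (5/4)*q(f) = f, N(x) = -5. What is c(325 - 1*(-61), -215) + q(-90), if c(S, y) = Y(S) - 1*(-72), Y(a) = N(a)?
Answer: -5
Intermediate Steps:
Y(a) = -5
q(f) = 4*f/5
c(S, y) = 67 (c(S, y) = -5 - 1*(-72) = -5 + 72 = 67)
c(325 - 1*(-61), -215) + q(-90) = 67 + (⅘)*(-90) = 67 - 72 = -5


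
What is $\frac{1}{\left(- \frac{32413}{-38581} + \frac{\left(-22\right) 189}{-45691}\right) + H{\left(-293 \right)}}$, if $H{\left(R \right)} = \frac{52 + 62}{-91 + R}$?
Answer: $\frac{112819486144}{71556454635} \approx 1.5767$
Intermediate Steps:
$H{\left(R \right)} = \frac{114}{-91 + R}$
$\frac{1}{\left(- \frac{32413}{-38581} + \frac{\left(-22\right) 189}{-45691}\right) + H{\left(-293 \right)}} = \frac{1}{\left(- \frac{32413}{-38581} + \frac{\left(-22\right) 189}{-45691}\right) + \frac{114}{-91 - 293}} = \frac{1}{\left(\left(-32413\right) \left(- \frac{1}{38581}\right) - - \frac{4158}{45691}\right) + \frac{114}{-384}} = \frac{1}{\left(\frac{32413}{38581} + \frac{4158}{45691}\right) + 114 \left(- \frac{1}{384}\right)} = \frac{1}{\frac{1641402181}{1762804471} - \frac{19}{64}} = \frac{1}{\frac{71556454635}{112819486144}} = \frac{112819486144}{71556454635}$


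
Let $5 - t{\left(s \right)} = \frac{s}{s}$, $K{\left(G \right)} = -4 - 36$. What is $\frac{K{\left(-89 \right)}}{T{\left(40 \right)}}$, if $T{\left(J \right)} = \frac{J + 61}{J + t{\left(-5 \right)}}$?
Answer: $- \frac{1760}{101} \approx -17.426$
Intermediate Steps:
$K{\left(G \right)} = -40$
$t{\left(s \right)} = 4$ ($t{\left(s \right)} = 5 - \frac{s}{s} = 5 - 1 = 4$)
$T{\left(J \right)} = \frac{61 + J}{4 + J}$ ($T{\left(J \right)} = \frac{J + 61}{J + 4} = \frac{61 + J}{4 + J}$)
$\frac{K{\left(-89 \right)}}{T{\left(40 \right)}} = - \frac{40}{\frac{1}{4 + 40} \left(61 + 40\right)} = - \frac{40}{\frac{1}{44} \cdot 101} = - \frac{40}{\frac{101}{44}} = \left(-40\right) \frac{44}{101} = - \frac{1760}{101}$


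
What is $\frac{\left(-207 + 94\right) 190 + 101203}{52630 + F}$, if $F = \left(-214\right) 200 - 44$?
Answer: $\frac{79733}{9786} \approx 8.1477$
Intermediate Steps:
$F = -42844$ ($F = -42800 - 44 = -42844$)
$\frac{\left(-207 + 94\right) 190 + 101203}{52630 + F} = \frac{\left(-207 + 94\right) 190 + 101203}{52630 - 42844} = \frac{\left(-113\right) 190 + 101203}{9786} = \left(-21470 + 101203\right) \frac{1}{9786} = 79733 \cdot \frac{1}{9786} = \frac{79733}{9786}$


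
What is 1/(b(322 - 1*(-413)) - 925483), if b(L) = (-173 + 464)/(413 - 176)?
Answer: -79/73113060 ≈ -1.0805e-6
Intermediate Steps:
b(L) = 97/79 (b(L) = 291/237 = 291*(1/237) = 97/79)
1/(b(322 - 1*(-413)) - 925483) = 1/(97/79 - 925483) = 1/(-73113060/79) = -79/73113060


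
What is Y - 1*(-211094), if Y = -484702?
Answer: -273608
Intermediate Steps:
Y - 1*(-211094) = -484702 - 1*(-211094) = -484702 + 211094 = -273608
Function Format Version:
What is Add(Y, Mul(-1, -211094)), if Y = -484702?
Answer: -273608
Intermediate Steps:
Add(Y, Mul(-1, -211094)) = Add(-484702, Mul(-1, -211094)) = Add(-484702, 211094) = -273608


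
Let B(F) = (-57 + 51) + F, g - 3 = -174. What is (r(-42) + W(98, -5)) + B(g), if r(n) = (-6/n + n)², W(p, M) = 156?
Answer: 84820/49 ≈ 1731.0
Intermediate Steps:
g = -171 (g = 3 - 174 = -171)
r(n) = (n - 6/n)²
B(F) = -6 + F
(r(-42) + W(98, -5)) + B(g) = ((-6 + (-42)²)²/(-42)² + 156) + (-6 - 171) = ((-6 + 1764)²/1764 + 156) - 177 = ((1/1764)*1758² + 156) - 177 = ((1/1764)*3090564 + 156) - 177 = (85849/49 + 156) - 177 = 93493/49 - 177 = 84820/49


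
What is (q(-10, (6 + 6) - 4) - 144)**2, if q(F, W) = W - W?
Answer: 20736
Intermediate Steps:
q(F, W) = 0
(q(-10, (6 + 6) - 4) - 144)**2 = (0 - 144)**2 = (-144)**2 = 20736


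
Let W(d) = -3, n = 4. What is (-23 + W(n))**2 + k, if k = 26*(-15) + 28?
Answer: 314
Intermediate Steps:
k = -362 (k = -390 + 28 = -362)
(-23 + W(n))**2 + k = (-23 - 3)**2 - 362 = (-26)**2 - 362 = 676 - 362 = 314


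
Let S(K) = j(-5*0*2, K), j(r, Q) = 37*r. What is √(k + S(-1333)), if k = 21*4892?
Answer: 2*√25683 ≈ 320.52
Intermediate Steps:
k = 102732
S(K) = 0 (S(K) = 37*(-5*0*2) = 37*(0*2) = 37*0 = 0)
√(k + S(-1333)) = √(102732 + 0) = √102732 = 2*√25683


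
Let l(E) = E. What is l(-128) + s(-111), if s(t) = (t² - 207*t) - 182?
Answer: 34988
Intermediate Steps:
s(t) = -182 + t² - 207*t
l(-128) + s(-111) = -128 + (-182 + (-111)² - 207*(-111)) = -128 + (-182 + 12321 + 22977) = -128 + 35116 = 34988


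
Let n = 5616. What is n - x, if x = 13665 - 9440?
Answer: 1391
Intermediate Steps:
x = 4225
n - x = 5616 - 1*4225 = 5616 - 4225 = 1391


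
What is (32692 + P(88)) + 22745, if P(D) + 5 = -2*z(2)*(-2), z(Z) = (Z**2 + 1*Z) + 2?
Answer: 55464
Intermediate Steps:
z(Z) = 2 + Z + Z**2 (z(Z) = (Z**2 + Z) + 2 = (Z + Z**2) + 2 = 2 + Z + Z**2)
P(D) = 27 (P(D) = -5 - 2*(2 + 2 + 2**2)*(-2) = -5 - 2*(2 + 2 + 4)*(-2) = -5 - 2*8*(-2) = -5 - 16*(-2) = -5 + 32 = 27)
(32692 + P(88)) + 22745 = (32692 + 27) + 22745 = 32719 + 22745 = 55464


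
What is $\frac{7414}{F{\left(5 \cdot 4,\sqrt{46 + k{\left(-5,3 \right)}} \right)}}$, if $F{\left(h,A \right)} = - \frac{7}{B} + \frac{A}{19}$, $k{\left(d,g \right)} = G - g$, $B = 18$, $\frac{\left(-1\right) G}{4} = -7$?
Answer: $\frac{337233204}{5315} + \frac{45640584 \sqrt{71}}{5315} \approx 1.3581 \cdot 10^{5}$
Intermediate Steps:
$G = 28$ ($G = \left(-4\right) \left(-7\right) = 28$)
$k{\left(d,g \right)} = 28 - g$
$F{\left(h,A \right)} = - \frac{7}{18} + \frac{A}{19}$
$\frac{7414}{F{\left(5 \cdot 4,\sqrt{46 + k{\left(-5,3 \right)}} \right)}} = \frac{7414}{- \frac{7}{18} + \frac{\sqrt{46 + \left(28 - 3\right)}}{19}} = \frac{7414}{- \frac{7}{18} + \frac{\sqrt{46 + 25}}{19}} = \frac{7414}{- \frac{7}{18} + \frac{\sqrt{71}}{19}}$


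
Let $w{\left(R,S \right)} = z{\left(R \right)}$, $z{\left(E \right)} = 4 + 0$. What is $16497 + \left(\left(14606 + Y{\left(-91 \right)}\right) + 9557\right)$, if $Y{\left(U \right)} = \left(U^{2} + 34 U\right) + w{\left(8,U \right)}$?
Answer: $45851$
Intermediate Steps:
$z{\left(E \right)} = 4$
$w{\left(R,S \right)} = 4$
$Y{\left(U \right)} = 4 + U^{2} + 34 U$ ($Y{\left(U \right)} = \left(U^{2} + 34 U\right) + 4 = 4 + U^{2} + 34 U$)
$16497 + \left(\left(14606 + Y{\left(-91 \right)}\right) + 9557\right) = 16497 + \left(\left(14606 + \left(4 + \left(-91\right)^{2} + 34 \left(-91\right)\right)\right) + 9557\right) = 16497 + \left(\left(14606 + \left(4 + 8281 - 3094\right)\right) + 9557\right) = 16497 + \left(\left(14606 + 5191\right) + 9557\right) = 16497 + \left(19797 + 9557\right) = 16497 + 29354 = 45851$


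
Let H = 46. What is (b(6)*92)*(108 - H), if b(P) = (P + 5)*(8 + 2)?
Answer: 627440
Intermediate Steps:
b(P) = 50 + 10*P (b(P) = (5 + P)*10 = 50 + 10*P)
(b(6)*92)*(108 - H) = ((50 + 10*6)*92)*(108 - 1*46) = ((50 + 60)*92)*(108 - 46) = (110*92)*62 = 10120*62 = 627440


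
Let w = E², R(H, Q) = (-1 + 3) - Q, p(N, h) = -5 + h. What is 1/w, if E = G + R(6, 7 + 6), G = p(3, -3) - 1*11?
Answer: 1/900 ≈ 0.0011111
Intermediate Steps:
R(H, Q) = 2 - Q
G = -19 (G = (-5 - 3) - 1*11 = -8 - 11 = -19)
E = -30 (E = -19 + (2 - (7 + 6)) = -19 + (2 - 1*13) = -19 + (2 - 13) = -19 - 11 = -30)
w = 900 (w = (-30)² = 900)
1/w = 1/900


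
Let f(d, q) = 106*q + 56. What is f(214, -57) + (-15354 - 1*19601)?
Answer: -40941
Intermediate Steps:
f(d, q) = 56 + 106*q
f(214, -57) + (-15354 - 1*19601) = (56 + 106*(-57)) + (-15354 - 1*19601) = (56 - 6042) + (-15354 - 19601) = -5986 - 34955 = -40941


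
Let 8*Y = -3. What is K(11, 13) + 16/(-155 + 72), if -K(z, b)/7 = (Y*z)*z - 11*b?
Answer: 875439/664 ≈ 1318.4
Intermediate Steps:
Y = -3/8 (Y = (⅛)*(-3) = -3/8 ≈ -0.37500)
K(z, b) = 77*b + 21*z²/8 (K(z, b) = -7*((-3*z/8)*z - 11*b) = -7*(-3*z²/8 - 11*b) = -7*(-11*b - 3*z²/8) = 77*b + 21*z²/8)
K(11, 13) + 16/(-155 + 72) = (77*13 + (21/8)*11²) + 16/(-155 + 72) = (1001 + (21/8)*121) + 16/(-83) = (1001 + 2541/8) - 1/83*16 = 10549/8 - 16/83 = 875439/664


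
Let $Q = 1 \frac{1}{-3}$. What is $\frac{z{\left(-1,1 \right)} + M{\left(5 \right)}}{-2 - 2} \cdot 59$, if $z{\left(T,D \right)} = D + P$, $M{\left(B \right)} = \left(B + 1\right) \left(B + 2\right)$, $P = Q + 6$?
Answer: $- \frac{4307}{6} \approx -717.83$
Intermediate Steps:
$Q = - \frac{1}{3}$ ($Q = 1 \left(- \frac{1}{3}\right) = - \frac{1}{3} \approx -0.33333$)
$P = \frac{17}{3}$ ($P = - \frac{1}{3} + 6 = \frac{17}{3} \approx 5.6667$)
$M{\left(B \right)} = \left(1 + B\right) \left(2 + B\right)$
$z{\left(T,D \right)} = \frac{17}{3} + D$ ($z{\left(T,D \right)} = D + \frac{17}{3} = \frac{17}{3} + D$)
$\frac{z{\left(-1,1 \right)} + M{\left(5 \right)}}{-2 - 2} \cdot 59 = \frac{\left(\frac{17}{3} + 1\right) + \left(2 + 5^{2} + 3 \cdot 5\right)}{-2 - 2} \cdot 59 = \frac{\frac{20}{3} + \left(2 + 25 + 15\right)}{-4} \cdot 59 = \left(\frac{20}{3} + 42\right) \left(- \frac{1}{4}\right) 59 = \frac{146}{3} \left(- \frac{1}{4}\right) 59 = \left(- \frac{73}{6}\right) 59 = - \frac{4307}{6}$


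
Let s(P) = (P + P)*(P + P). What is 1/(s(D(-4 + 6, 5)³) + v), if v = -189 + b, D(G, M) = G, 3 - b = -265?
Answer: 1/335 ≈ 0.0029851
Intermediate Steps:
b = 268 (b = 3 - 1*(-265) = 3 + 265 = 268)
s(P) = 4*P² (s(P) = (2*P)*(2*P) = 4*P²)
v = 79 (v = -189 + 268 = 79)
1/(s(D(-4 + 6, 5)³) + v) = 1/(4*((-4 + 6)³)² + 79) = 1/(4*(2³)² + 79) = 1/(4*8² + 79) = 1/(4*64 + 79) = 1/(256 + 79) = 1/335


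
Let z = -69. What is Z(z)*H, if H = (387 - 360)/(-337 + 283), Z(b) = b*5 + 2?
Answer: 343/2 ≈ 171.50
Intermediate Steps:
Z(b) = 2 + 5*b (Z(b) = 5*b + 2 = 2 + 5*b)
H = -½ (H = 27/(-54) = 27*(-1/54) = -½ ≈ -0.50000)
Z(z)*H = (2 + 5*(-69))*(-½) = (2 - 345)*(-½) = -343*(-½) = 343/2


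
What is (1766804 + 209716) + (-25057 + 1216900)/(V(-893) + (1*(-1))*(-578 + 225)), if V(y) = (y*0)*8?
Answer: 698903403/353 ≈ 1.9799e+6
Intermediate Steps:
V(y) = 0 (V(y) = 0*8 = 0)
(1766804 + 209716) + (-25057 + 1216900)/(V(-893) + (1*(-1))*(-578 + 225)) = (1766804 + 209716) + (-25057 + 1216900)/(0 + (1*(-1))*(-578 + 225)) = 1976520 + 1191843/(0 - 1*(-353)) = 1976520 + 1191843/(0 + 353) = 1976520 + 1191843/353 = 698903403/353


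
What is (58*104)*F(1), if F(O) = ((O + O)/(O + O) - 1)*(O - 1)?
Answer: 0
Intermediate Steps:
F(O) = 0 (F(O) = ((2*O)/((2*O)) - 1)*(-1 + O) = ((2*O)*(1/(2*O)) - 1)*(-1 + O) = (1 - 1)*(-1 + O) = 0*(-1 + O) = 0)
(58*104)*F(1) = (58*104)*0 = 6032*0 = 0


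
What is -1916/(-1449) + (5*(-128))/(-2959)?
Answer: 6596804/4287591 ≈ 1.5386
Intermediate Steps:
-1916/(-1449) + (5*(-128))/(-2959) = -1916*(-1/1449) - 640*(-1/2959) = 1916/1449 + 640/2959 = 6596804/4287591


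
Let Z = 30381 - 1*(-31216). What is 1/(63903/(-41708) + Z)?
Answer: 41708/2569023773 ≈ 1.6235e-5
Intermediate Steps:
Z = 61597 (Z = 30381 + 31216 = 61597)
1/(63903/(-41708) + Z) = 1/(63903/(-41708) + 61597) = 1/(63903*(-1/41708) + 61597) = 1/(-63903/41708 + 61597) = 1/(2569023773/41708) = 41708/2569023773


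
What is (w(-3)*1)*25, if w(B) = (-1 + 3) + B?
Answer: -25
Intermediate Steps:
w(B) = 2 + B
(w(-3)*1)*25 = ((2 - 3)*1)*25 = -1*1*25 = -1*25 = -25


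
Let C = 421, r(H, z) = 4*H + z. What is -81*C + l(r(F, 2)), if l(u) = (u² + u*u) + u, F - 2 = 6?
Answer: -31755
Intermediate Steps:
F = 8 (F = 2 + 6 = 8)
r(H, z) = z + 4*H
l(u) = u + 2*u² (l(u) = (u² + u²) + u = 2*u² + u = u + 2*u²)
-81*C + l(r(F, 2)) = -81*421 + (2 + 4*8)*(1 + 2*(2 + 4*8)) = -34101 + (2 + 32)*(1 + 2*(2 + 32)) = -34101 + 34*(1 + 2*34) = -34101 + 34*(1 + 68) = -34101 + 34*69 = -34101 + 2346 = -31755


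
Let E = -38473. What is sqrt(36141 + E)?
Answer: 2*I*sqrt(583) ≈ 48.291*I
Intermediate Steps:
sqrt(36141 + E) = sqrt(36141 - 38473) = sqrt(-2332) = 2*I*sqrt(583)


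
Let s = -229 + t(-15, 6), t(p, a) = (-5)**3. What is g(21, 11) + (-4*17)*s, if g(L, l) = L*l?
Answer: 24303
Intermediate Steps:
t(p, a) = -125
s = -354 (s = -229 - 125 = -354)
g(21, 11) + (-4*17)*s = 21*11 - 4*17*(-354) = 231 - 68*(-354) = 231 + 24072 = 24303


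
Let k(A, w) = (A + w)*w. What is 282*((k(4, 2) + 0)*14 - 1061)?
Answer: -251826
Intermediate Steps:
k(A, w) = w*(A + w)
282*((k(4, 2) + 0)*14 - 1061) = 282*((2*(4 + 2) + 0)*14 - 1061) = 282*((2*6 + 0)*14 - 1061) = 282*((12 + 0)*14 - 1061) = 282*(12*14 - 1061) = 282*(168 - 1061) = 282*(-893) = -251826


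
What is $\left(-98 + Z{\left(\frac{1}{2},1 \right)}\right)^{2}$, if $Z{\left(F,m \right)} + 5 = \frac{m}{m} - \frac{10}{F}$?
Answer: $14884$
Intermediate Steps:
$Z{\left(F,m \right)} = -4 - \frac{10}{F}$ ($Z{\left(F,m \right)} = -5 + \left(\frac{m}{m} - \frac{10}{F}\right) = -5 + \left(1 - \frac{10}{F}\right) = -4 - \frac{10}{F}$)
$\left(-98 + Z{\left(\frac{1}{2},1 \right)}\right)^{2} = \left(-98 - \left(4 + \frac{10}{\frac{1}{2}}\right)\right)^{2} = \left(-98 - \left(4 + 10 \frac{1}{\frac{1}{2}}\right)\right)^{2} = \left(-98 - 24\right)^{2} = \left(-122\right)^{2} = 14884$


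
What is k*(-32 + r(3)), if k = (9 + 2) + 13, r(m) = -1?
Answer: -792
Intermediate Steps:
k = 24 (k = 11 + 13 = 24)
k*(-32 + r(3)) = 24*(-32 - 1) = 24*(-33) = -792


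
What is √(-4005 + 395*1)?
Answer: 19*I*√10 ≈ 60.083*I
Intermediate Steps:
√(-4005 + 395*1) = √(-4005 + 395) = √(-3610) = 19*I*√10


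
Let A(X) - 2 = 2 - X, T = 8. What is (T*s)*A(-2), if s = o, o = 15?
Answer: 720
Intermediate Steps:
s = 15
A(X) = 4 - X (A(X) = 2 + (2 - X) = 4 - X)
(T*s)*A(-2) = (8*15)*(4 - 1*(-2)) = 120*(4 + 2) = 120*6 = 720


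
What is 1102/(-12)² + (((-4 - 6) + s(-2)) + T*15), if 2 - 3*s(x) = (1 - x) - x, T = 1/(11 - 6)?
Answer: -25/72 ≈ -0.34722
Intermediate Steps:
T = ⅕ (T = 1/5 = ⅕ ≈ 0.20000)
s(x) = ⅓ + 2*x/3 (s(x) = ⅔ - ((1 - x) - x)/3 = ⅔ - (1 - 2*x)/3 = ⅔ + (-⅓ + 2*x/3) = ⅓ + 2*x/3)
1102/(-12)² + (((-4 - 6) + s(-2)) + T*15) = 1102/(-12)² + (((-4 - 6) + (⅓ + (⅔)*(-2))) + (⅕)*15) = 1102/144 + ((-10 + (⅓ - 4/3)) + 3) = (1/144)*1102 + ((-10 - 1) + 3) = 551/72 + (-11 + 3) = 551/72 - 8 = -25/72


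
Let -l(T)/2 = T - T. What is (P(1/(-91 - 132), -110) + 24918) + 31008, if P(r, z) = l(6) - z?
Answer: 56036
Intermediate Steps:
l(T) = 0 (l(T) = -2*(T - T) = -2*0 = 0)
P(r, z) = -z (P(r, z) = 0 - z = -z)
(P(1/(-91 - 132), -110) + 24918) + 31008 = (-1*(-110) + 24918) + 31008 = (110 + 24918) + 31008 = 25028 + 31008 = 56036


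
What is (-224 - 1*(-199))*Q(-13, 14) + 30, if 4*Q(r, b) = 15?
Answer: -255/4 ≈ -63.750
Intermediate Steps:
Q(r, b) = 15/4 (Q(r, b) = (¼)*15 = 15/4)
(-224 - 1*(-199))*Q(-13, 14) + 30 = (-224 - 1*(-199))*(15/4) + 30 = (-224 + 199)*(15/4) + 30 = -25*15/4 + 30 = -375/4 + 30 = -255/4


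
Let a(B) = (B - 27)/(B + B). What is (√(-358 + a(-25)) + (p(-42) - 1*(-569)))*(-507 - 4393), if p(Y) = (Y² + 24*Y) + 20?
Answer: -6590500 - 1960*I*√2231 ≈ -6.5905e+6 - 92578.0*I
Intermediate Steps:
a(B) = (-27 + B)/(2*B) (a(B) = (-27 + B)/((2*B)) = (-27 + B)*(1/(2*B)) = (-27 + B)/(2*B))
p(Y) = 20 + Y² + 24*Y
(√(-358 + a(-25)) + (p(-42) - 1*(-569)))*(-507 - 4393) = (√(-358 + (½)*(-27 - 25)/(-25)) + ((20 + (-42)² + 24*(-42)) - 1*(-569)))*(-507 - 4393) = (√(-358 + (½)*(-1/25)*(-52)) + ((20 + 1764 - 1008) + 569))*(-4900) = (√(-358 + 26/25) + (776 + 569))*(-4900) = (√(-8924/25) + 1345)*(-4900) = (2*I*√2231/5 + 1345)*(-4900) = (1345 + 2*I*√2231/5)*(-4900) = -6590500 - 1960*I*√2231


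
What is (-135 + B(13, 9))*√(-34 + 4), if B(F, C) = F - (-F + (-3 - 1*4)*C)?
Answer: -46*I*√30 ≈ -251.95*I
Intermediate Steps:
B(F, C) = 2*F + 7*C (B(F, C) = F - (-F + (-3 - 4)*C) = F - (-F - 7*C) = F + (F + 7*C) = 2*F + 7*C)
(-135 + B(13, 9))*√(-34 + 4) = (-135 + (2*13 + 7*9))*√(-34 + 4) = (-135 + (26 + 63))*√(-30) = (-135 + 89)*(I*√30) = -46*I*√30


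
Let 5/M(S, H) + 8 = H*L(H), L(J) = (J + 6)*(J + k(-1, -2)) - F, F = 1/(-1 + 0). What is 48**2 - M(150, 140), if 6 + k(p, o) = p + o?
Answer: 6169586683/2677772 ≈ 2304.0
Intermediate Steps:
k(p, o) = -6 + o + p (k(p, o) = -6 + (p + o) = -6 + (o + p) = -6 + o + p)
F = -1 (F = 1/(-1) = -1)
L(J) = 1 + (-9 + J)*(6 + J) (L(J) = (J + 6)*(J + (-6 - 2 - 1)) - 1*(-1) = (6 + J)*(J - 9) + 1 = (6 + J)*(-9 + J) + 1 = (-9 + J)*(6 + J) + 1 = 1 + (-9 + J)*(6 + J))
M(S, H) = 5/(-8 + H*(-53 + H**2 - 3*H))
48**2 - M(150, 140) = 48**2 - 5/(-8 - 1*140*(53 - 1*140**2 + 3*140)) = 2304 - 5/(-8 - 1*140*(53 - 1*19600 + 420)) = 2304 - 5/(-8 - 1*140*(53 - 19600 + 420)) = 2304 - 5/(-8 - 1*140*(-19127)) = 2304 - 5/(-8 + 2677780) = 2304 - 5/2677772 = 6169586683/2677772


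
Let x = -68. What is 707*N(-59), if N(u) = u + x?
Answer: -89789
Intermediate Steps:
N(u) = -68 + u (N(u) = u - 68 = -68 + u)
707*N(-59) = 707*(-68 - 59) = 707*(-127) = -89789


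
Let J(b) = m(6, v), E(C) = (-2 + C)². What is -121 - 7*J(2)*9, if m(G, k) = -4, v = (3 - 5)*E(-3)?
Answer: 131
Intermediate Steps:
v = -50 (v = (3 - 5)*(-2 - 3)² = -2*(-5)² = -2*25 = -50)
J(b) = -4
-121 - 7*J(2)*9 = -121 - 7*(-4)*9 = -121 + 28*9 = -121 + 252 = 131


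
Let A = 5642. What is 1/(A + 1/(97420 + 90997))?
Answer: 188417/1063048715 ≈ 0.00017724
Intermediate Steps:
1/(A + 1/(97420 + 90997)) = 1/(5642 + 1/(97420 + 90997)) = 1/(5642 + 1/188417) = 1/(1063048715/188417) = 188417/1063048715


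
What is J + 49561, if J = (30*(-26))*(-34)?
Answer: 76081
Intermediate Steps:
J = 26520 (J = -780*(-34) = 26520)
J + 49561 = 26520 + 49561 = 76081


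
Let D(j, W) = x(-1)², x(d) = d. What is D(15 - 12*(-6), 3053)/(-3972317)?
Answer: -1/3972317 ≈ -2.5174e-7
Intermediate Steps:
D(j, W) = 1 (D(j, W) = (-1)² = 1)
D(15 - 12*(-6), 3053)/(-3972317) = 1/(-3972317) = 1*(-1/3972317) = -1/3972317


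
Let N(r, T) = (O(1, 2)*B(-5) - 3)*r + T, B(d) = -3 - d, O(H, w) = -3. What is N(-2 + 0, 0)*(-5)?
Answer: -90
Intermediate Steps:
N(r, T) = T - 9*r (N(r, T) = (-3*(-3 - 1*(-5)) - 3)*r + T = (-3*(-3 + 5) - 3)*r + T = (-3*2 - 3)*r + T = (-6 - 3)*r + T = -9*r + T = T - 9*r)
N(-2 + 0, 0)*(-5) = (0 - 9*(-2 + 0))*(-5) = (0 - 9*(-2))*(-5) = (0 + 18)*(-5) = 18*(-5) = -90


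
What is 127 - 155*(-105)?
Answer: 16402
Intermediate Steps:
127 - 155*(-105) = 127 + 16275 = 16402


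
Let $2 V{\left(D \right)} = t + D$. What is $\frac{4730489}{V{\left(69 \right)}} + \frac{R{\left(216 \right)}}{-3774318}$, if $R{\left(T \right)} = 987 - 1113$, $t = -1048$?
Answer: $- \frac{5951456573275}{615842887} \approx -9663.9$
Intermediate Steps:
$R{\left(T \right)} = -126$
$V{\left(D \right)} = -524 + \frac{D}{2}$ ($V{\left(D \right)} = \frac{-1048 + D}{2} = -524 + \frac{D}{2}$)
$\frac{4730489}{V{\left(69 \right)}} + \frac{R{\left(216 \right)}}{-3774318} = \frac{4730489}{-524 + \frac{1}{2} \cdot 69} - \frac{126}{-3774318} = \frac{4730489}{-524 + \frac{69}{2}} - - \frac{21}{629053} = \frac{4730489}{- \frac{979}{2}} + \frac{21}{629053} = 4730489 \left(- \frac{2}{979}\right) + \frac{21}{629053} = - \frac{9460978}{979} + \frac{21}{629053} = - \frac{5951456573275}{615842887}$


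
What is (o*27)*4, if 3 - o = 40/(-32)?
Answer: 459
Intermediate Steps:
o = 17/4 (o = 3 - 40/(-32) = 3 - 40*(-1)/32 = 3 - 1*(-5/4) = 3 + 5/4 = 17/4 ≈ 4.2500)
(o*27)*4 = ((17/4)*27)*4 = (459/4)*4 = 459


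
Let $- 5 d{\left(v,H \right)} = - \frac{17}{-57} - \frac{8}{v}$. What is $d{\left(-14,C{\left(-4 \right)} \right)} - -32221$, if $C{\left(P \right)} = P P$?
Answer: $\frac{64280548}{1995} \approx 32221.0$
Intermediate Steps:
$C{\left(P \right)} = P^{2}$
$d{\left(v,H \right)} = - \frac{17}{285} + \frac{8}{5 v}$ ($d{\left(v,H \right)} = - \frac{- \frac{17}{-57} - \frac{8}{v}}{5} = - \frac{\left(-17\right) \left(- \frac{1}{57}\right) - \frac{8}{v}}{5} = - \frac{\frac{17}{57} - \frac{8}{v}}{5} = - \frac{17}{285} + \frac{8}{5 v}$)
$d{\left(-14,C{\left(-4 \right)} \right)} - -32221 = \frac{456 - -238}{285 \left(-14\right)} - -32221 = \frac{1}{285} \left(- \frac{1}{14}\right) \left(456 + 238\right) + 32221 = \frac{1}{285} \left(- \frac{1}{14}\right) 694 + 32221 = - \frac{347}{1995} + 32221 = \frac{64280548}{1995}$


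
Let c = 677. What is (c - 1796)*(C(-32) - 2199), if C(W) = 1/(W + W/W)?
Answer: 76282230/31 ≈ 2.4607e+6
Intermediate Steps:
C(W) = 1/(1 + W) (C(W) = 1/(W + 1) = 1/(1 + W))
(c - 1796)*(C(-32) - 2199) = (677 - 1796)*(1/(1 - 32) - 2199) = -1119*(1/(-31) - 2199) = -1119*(-1/31 - 2199) = -1119*(-68170/31) = 76282230/31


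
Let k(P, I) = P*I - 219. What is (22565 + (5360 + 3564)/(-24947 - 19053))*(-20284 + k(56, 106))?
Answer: -3615715406023/11000 ≈ -3.2870e+8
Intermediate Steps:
k(P, I) = -219 + I*P (k(P, I) = I*P - 219 = -219 + I*P)
(22565 + (5360 + 3564)/(-24947 - 19053))*(-20284 + k(56, 106)) = (22565 + (5360 + 3564)/(-24947 - 19053))*(-20284 + (-219 + 106*56)) = (22565 + 8924/(-44000))*(-20284 + (-219 + 5936)) = (22565 + 8924*(-1/44000))*(-20284 + 5717) = (22565 - 2231/11000)*(-14567) = (248212769/11000)*(-14567) = -3615715406023/11000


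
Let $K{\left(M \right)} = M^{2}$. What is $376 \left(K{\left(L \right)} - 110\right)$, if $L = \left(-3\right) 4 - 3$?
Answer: $43240$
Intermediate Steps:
$L = -15$ ($L = -12 - 3 = -15$)
$376 \left(K{\left(L \right)} - 110\right) = 376 \left(\left(-15\right)^{2} - 110\right) = 376 \left(225 - 110\right) = 376 \cdot 115 = 43240$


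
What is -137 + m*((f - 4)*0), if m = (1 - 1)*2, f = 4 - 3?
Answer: -137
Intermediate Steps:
f = 1
m = 0 (m = 0*2 = 0)
-137 + m*((f - 4)*0) = -137 + 0*((1 - 4)*0) = -137 + 0*(-3*0) = -137 + 0*0 = -137 + 0 = -137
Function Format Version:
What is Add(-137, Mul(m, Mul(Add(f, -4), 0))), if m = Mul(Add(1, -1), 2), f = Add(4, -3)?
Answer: -137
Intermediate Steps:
f = 1
m = 0 (m = Mul(0, 2) = 0)
Add(-137, Mul(m, Mul(Add(f, -4), 0))) = Add(-137, Mul(0, Mul(Add(1, -4), 0))) = Add(-137, Mul(0, Mul(-3, 0))) = Add(-137, Mul(0, 0)) = Add(-137, 0) = -137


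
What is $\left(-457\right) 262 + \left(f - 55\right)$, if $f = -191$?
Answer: $-119980$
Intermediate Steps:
$\left(-457\right) 262 + \left(f - 55\right) = \left(-457\right) 262 - 246 = -119734 - 246 = -119980$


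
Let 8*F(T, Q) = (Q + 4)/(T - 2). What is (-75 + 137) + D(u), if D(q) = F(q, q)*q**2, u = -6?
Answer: 505/8 ≈ 63.125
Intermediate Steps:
F(T, Q) = (4 + Q)/(8*(-2 + T)) (F(T, Q) = ((Q + 4)/(T - 2))/8 = ((4 + Q)/(-2 + T))/8 = (4 + Q)/(8*(-2 + T)))
D(q) = q**2*(4 + q)/(8*(-2 + q)) (D(q) = ((4 + q)/(8*(-2 + q)))*q**2 = q**2*(4 + q)/(8*(-2 + q)))
(-75 + 137) + D(u) = (-75 + 137) + (1/8)*(-6)**2*(4 - 6)/(-2 - 6) = 62 + (1/8)*36*(-2)/(-8) = 62 + (1/8)*36*(-1/8)*(-2) = 62 + 9/8 = 505/8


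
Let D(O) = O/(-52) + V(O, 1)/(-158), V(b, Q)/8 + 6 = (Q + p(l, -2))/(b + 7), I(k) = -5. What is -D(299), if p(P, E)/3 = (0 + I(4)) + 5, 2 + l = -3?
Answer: 263321/48348 ≈ 5.4464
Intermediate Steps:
l = -5 (l = -2 - 3 = -5)
p(P, E) = 0 (p(P, E) = 3*((0 - 5) + 5) = 3*(-5 + 5) = 3*0 = 0)
V(b, Q) = -48 + 8*Q/(7 + b) (V(b, Q) = -48 + 8*((Q + 0)/(b + 7)) = -48 + 8*(Q/(7 + b)) = -48 + 8*Q/(7 + b))
D(O) = -O/52 - 4*(-41 - 6*O)/(79*(7 + O)) (D(O) = O/(-52) + (8*(-42 + 1 - 6*O)/(7 + O))/(-158) = O*(-1/52) + (8*(-41 - 6*O)/(7 + O))*(-1/158) = -O/52 - 4*(-41 - 6*O)/(79*(7 + O)))
-D(299) = -(8528 - 79*299**2 + 695*299)/(4108*(7 + 299)) = -(8528 - 79*89401 + 207805)/(4108*306) = -(8528 - 7062679 + 207805)/(4108*306) = -(-6846346)/(4108*306) = -1*(-263321/48348) = 263321/48348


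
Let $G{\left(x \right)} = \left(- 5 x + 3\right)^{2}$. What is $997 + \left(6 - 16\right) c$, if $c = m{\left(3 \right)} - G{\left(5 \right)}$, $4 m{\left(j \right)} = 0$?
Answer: $5837$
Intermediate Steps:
$m{\left(j \right)} = 0$ ($m{\left(j \right)} = \frac{1}{4} \cdot 0 = 0$)
$G{\left(x \right)} = \left(3 - 5 x\right)^{2}$
$c = -484$ ($c = 0 - \left(-3 + 5 \cdot 5\right)^{2} = 0 - \left(-3 + 25\right)^{2} = 0 - 22^{2} = 0 - 484 = -484$)
$997 + \left(6 - 16\right) c = 997 + \left(6 - 16\right) \left(-484\right) = 997 - -4840 = 997 + 4840 = 5837$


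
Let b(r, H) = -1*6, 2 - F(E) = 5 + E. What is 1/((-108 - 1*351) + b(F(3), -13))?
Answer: -1/465 ≈ -0.0021505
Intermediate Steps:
F(E) = -3 - E (F(E) = 2 - (5 + E) = 2 + (-5 - E) = -3 - E)
b(r, H) = -6
1/((-108 - 1*351) + b(F(3), -13)) = 1/((-108 - 1*351) - 6) = 1/((-108 - 351) - 6) = 1/(-459 - 6) = 1/(-465) = -1/465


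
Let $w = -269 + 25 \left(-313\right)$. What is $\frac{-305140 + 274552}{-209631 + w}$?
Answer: $\frac{10196}{72575} \approx 0.14049$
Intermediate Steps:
$w = -8094$ ($w = -269 - 7825 = -8094$)
$\frac{-305140 + 274552}{-209631 + w} = \frac{-305140 + 274552}{-209631 - 8094} = - \frac{30588}{-217725} = \left(-30588\right) \left(- \frac{1}{217725}\right) = \frac{10196}{72575}$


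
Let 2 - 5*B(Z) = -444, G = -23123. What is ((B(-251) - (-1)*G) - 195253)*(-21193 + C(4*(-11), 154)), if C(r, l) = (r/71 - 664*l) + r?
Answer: 9569744609398/355 ≈ 2.6957e+10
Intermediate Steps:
B(Z) = 446/5 (B(Z) = 2/5 - 1/5*(-444) = 2/5 + 444/5 = 446/5)
C(r, l) = -664*l + 72*r/71 (C(r, l) = (r/71 - 664*l) + r = (-664*l + r/71) + r = -664*l + 72*r/71)
((B(-251) - (-1)*G) - 195253)*(-21193 + C(4*(-11), 154)) = ((446/5 - (-1)*(-23123)) - 195253)*(-21193 + (-664*154 + 72*(4*(-11))/71)) = ((446/5 - 1*23123) - 195253)*(-21193 + (-102256 + (72/71)*(-44))) = ((446/5 - 23123) - 195253)*(-21193 + (-102256 - 3168/71)) = (-115169/5 - 195253)*(-21193 - 7263344/71) = -1091434/5*(-8768047/71) = 9569744609398/355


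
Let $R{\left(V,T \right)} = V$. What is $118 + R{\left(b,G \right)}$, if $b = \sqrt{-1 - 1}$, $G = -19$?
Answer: $118 + i \sqrt{2} \approx 118.0 + 1.4142 i$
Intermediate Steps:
$b = i \sqrt{2}$ ($b = \sqrt{-2} = i \sqrt{2} \approx 1.4142 i$)
$118 + R{\left(b,G \right)} = 118 + i \sqrt{2}$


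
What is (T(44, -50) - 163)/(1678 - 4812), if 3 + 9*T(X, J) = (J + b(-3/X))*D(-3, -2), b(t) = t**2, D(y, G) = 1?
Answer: 2942711/54606816 ≈ 0.053889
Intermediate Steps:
T(X, J) = -1/3 + X**(-2) + J/9 (T(X, J) = -1/3 + ((J + (-3/X)**2)*1)/9 = -1/3 + ((J + 9/X**2)*1)/9 = -1/3 + (J + 9/X**2)/9 = -1/3 + (X**(-2) + J/9) = -1/3 + X**(-2) + J/9)
(T(44, -50) - 163)/(1678 - 4812) = ((-1/3 + 44**(-2) + (1/9)*(-50)) - 163)/(1678 - 4812) = ((-1/3 + 1/1936 - 50/9) - 163)/(-3134) = (-102599/17424 - 163)*(-1/3134) = -2942711/17424*(-1/3134) = 2942711/54606816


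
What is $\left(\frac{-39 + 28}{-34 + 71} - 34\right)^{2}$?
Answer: $\frac{1610361}{1369} \approx 1176.3$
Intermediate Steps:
$\left(\frac{-39 + 28}{-34 + 71} - 34\right)^{2} = \left(- \frac{11}{37} - 34\right)^{2} = \left(- \frac{1269}{37}\right)^{2} = \frac{1610361}{1369}$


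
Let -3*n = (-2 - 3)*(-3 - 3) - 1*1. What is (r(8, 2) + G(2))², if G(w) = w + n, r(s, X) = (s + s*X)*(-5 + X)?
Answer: 57121/9 ≈ 6346.8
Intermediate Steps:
r(s, X) = (-5 + X)*(s + X*s) (r(s, X) = (s + X*s)*(-5 + X) = (-5 + X)*(s + X*s))
n = -29/3 (n = -((-2 - 3)*(-3 - 3) - 1*1)/3 = -(-5*(-6) - 1)/3 = -(30 - 1)/3 = -⅓*29 = -29/3 ≈ -9.6667)
G(w) = -29/3 + w (G(w) = w - 29/3 = -29/3 + w)
(r(8, 2) + G(2))² = (8*(-5 + 2² - 4*2) + (-29/3 + 2))² = (8*(-5 + 4 - 8) - 23/3)² = (8*(-9) - 23/3)² = (-72 - 23/3)² = (-239/3)² = 57121/9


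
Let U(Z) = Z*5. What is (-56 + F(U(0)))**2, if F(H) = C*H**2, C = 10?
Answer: 3136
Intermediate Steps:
U(Z) = 5*Z
F(H) = 10*H**2
(-56 + F(U(0)))**2 = (-56 + 10*(5*0)**2)**2 = (-56 + 10*0**2)**2 = (-56 + 10*0)**2 = (-56 + 0)**2 = (-56)**2 = 3136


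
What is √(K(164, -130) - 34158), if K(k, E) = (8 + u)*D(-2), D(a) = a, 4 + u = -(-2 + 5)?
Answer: 4*I*√2135 ≈ 184.82*I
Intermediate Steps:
u = -7 (u = -4 - (-2 + 5) = -4 - 1*3 = -4 - 3 = -7)
K(k, E) = -2 (K(k, E) = (8 - 7)*(-2) = 1*(-2) = -2)
√(K(164, -130) - 34158) = √(-2 - 34158) = √(-34160) = 4*I*√2135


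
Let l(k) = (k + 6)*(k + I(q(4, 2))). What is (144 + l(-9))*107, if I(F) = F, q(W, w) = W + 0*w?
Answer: 17013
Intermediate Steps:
q(W, w) = W (q(W, w) = W + 0 = W)
l(k) = (4 + k)*(6 + k) (l(k) = (k + 6)*(k + 4) = (6 + k)*(4 + k) = (4 + k)*(6 + k))
(144 + l(-9))*107 = (144 + (24 + (-9)**2 + 10*(-9)))*107 = (144 + (24 + 81 - 90))*107 = (144 + 15)*107 = 159*107 = 17013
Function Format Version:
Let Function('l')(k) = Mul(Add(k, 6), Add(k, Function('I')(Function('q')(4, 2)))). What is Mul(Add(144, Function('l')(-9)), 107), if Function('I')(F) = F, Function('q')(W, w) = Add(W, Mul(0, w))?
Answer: 17013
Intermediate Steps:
Function('q')(W, w) = W (Function('q')(W, w) = Add(W, 0) = W)
Function('l')(k) = Mul(Add(4, k), Add(6, k)) (Function('l')(k) = Mul(Add(k, 6), Add(k, 4)) = Mul(Add(6, k), Add(4, k)) = Mul(Add(4, k), Add(6, k)))
Mul(Add(144, Function('l')(-9)), 107) = Mul(Add(144, Add(24, Pow(-9, 2), Mul(10, -9))), 107) = Mul(Add(144, Add(24, 81, -90)), 107) = Mul(Add(144, 15), 107) = Mul(159, 107) = 17013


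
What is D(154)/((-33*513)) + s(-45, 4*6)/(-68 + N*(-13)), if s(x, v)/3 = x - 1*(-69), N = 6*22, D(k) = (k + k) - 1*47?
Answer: -23396/419463 ≈ -0.055776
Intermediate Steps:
D(k) = -47 + 2*k (D(k) = 2*k - 47 = -47 + 2*k)
N = 132
s(x, v) = 207 + 3*x (s(x, v) = 3*(x - 1*(-69)) = 3*(x + 69) = 3*(69 + x) = 207 + 3*x)
D(154)/((-33*513)) + s(-45, 4*6)/(-68 + N*(-13)) = (-47 + 2*154)/((-33*513)) + (207 + 3*(-45))/(-68 + 132*(-13)) = (-47 + 308)/(-16929) + (207 - 135)/(-68 - 1716) = 261*(-1/16929) + 72/(-1784) = -29/1881 + 72*(-1/1784) = -29/1881 - 9/223 = -23396/419463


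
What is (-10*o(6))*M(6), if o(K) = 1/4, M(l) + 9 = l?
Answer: 15/2 ≈ 7.5000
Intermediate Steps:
M(l) = -9 + l
o(K) = ¼
(-10*o(6))*M(6) = (-10*¼)*(-9 + 6) = -5/2*(-3) = 15/2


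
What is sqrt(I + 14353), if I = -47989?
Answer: 2*I*sqrt(8409) ≈ 183.4*I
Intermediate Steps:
sqrt(I + 14353) = sqrt(-47989 + 14353) = sqrt(-33636) = 2*I*sqrt(8409)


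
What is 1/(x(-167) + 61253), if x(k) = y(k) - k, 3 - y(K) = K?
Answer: 1/61590 ≈ 1.6236e-5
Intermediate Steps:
y(K) = 3 - K
x(k) = 3 - 2*k (x(k) = (3 - k) - k = 3 - 2*k)
1/(x(-167) + 61253) = 1/((3 - 2*(-167)) + 61253) = 1/((3 + 334) + 61253) = 1/(337 + 61253) = 1/61590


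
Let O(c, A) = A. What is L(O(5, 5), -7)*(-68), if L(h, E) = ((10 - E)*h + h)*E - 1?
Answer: 42908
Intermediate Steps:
L(h, E) = -1 + E*(h + h*(10 - E)) (L(h, E) = (h*(10 - E) + h)*E - 1 = (h + h*(10 - E))*E - 1 = E*(h + h*(10 - E)) - 1 = -1 + E*(h + h*(10 - E)))
L(O(5, 5), -7)*(-68) = (-1 - 1*5*(-7)² + 11*(-7)*5)*(-68) = (-1 - 1*5*49 - 385)*(-68) = (-1 - 245 - 385)*(-68) = -631*(-68) = 42908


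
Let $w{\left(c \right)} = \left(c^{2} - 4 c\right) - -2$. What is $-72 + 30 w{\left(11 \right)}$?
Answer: $2298$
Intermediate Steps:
$w{\left(c \right)} = 2 + c^{2} - 4 c$ ($w{\left(c \right)} = \left(c^{2} - 4 c\right) + 2 = 2 + c^{2} - 4 c$)
$-72 + 30 w{\left(11 \right)} = -72 + 30 \left(2 + 11^{2} - 44\right) = -72 + 30 \left(2 + 121 - 44\right) = -72 + 30 \cdot 79 = -72 + 2370 = 2298$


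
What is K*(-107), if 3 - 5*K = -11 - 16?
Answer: -642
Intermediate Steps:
K = 6 (K = ⅗ - (-11 - 16)/5 = ⅗ - ⅕*(-27) = ⅗ + 27/5 = 6)
K*(-107) = 6*(-107) = -642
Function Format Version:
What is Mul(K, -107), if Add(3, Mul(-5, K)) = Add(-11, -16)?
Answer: -642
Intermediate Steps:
K = 6 (K = Add(Rational(3, 5), Mul(Rational(-1, 5), Add(-11, -16))) = Add(Rational(3, 5), Mul(Rational(-1, 5), -27)) = Add(Rational(3, 5), Rational(27, 5)) = 6)
Mul(K, -107) = Mul(6, -107) = -642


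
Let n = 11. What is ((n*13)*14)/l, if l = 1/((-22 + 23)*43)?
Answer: 86086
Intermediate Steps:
l = 1/43 (l = 1/(1*43) = 1/43 ≈ 0.023256)
((n*13)*14)/l = ((11*13)*14)/(1/43) = (143*14)*43 = 2002*43 = 86086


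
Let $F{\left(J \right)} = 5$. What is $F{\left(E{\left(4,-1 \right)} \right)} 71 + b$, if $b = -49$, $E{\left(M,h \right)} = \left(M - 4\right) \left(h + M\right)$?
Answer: $306$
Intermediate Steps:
$E{\left(M,h \right)} = \left(-4 + M\right) \left(M + h\right)$
$F{\left(E{\left(4,-1 \right)} \right)} 71 + b = 5 \cdot 71 - 49 = 355 - 49 = 306$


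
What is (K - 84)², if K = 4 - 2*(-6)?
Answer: 4624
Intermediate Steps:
K = 16 (K = 4 + 12 = 16)
(K - 84)² = (16 - 84)² = (-68)² = 4624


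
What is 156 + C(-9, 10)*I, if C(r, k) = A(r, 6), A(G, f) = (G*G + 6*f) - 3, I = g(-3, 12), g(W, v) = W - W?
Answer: 156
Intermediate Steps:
g(W, v) = 0
I = 0
A(G, f) = -3 + G² + 6*f (A(G, f) = (G² + 6*f) - 3 = -3 + G² + 6*f)
C(r, k) = 33 + r² (C(r, k) = -3 + r² + 6*6 = -3 + r² + 36 = 33 + r²)
156 + C(-9, 10)*I = 156 + (33 + (-9)²)*0 = 156 + (33 + 81)*0 = 156 + 114*0 = 156 + 0 = 156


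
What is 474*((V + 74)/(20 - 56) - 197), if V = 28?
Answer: -94721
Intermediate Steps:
474*((V + 74)/(20 - 56) - 197) = 474*((28 + 74)/(20 - 56) - 197) = 474*(102/(-36) - 197) = 474*(102*(-1/36) - 197) = 474*(-17/6 - 197) = 474*(-1199/6) = -94721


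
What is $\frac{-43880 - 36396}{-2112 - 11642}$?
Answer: $\frac{40138}{6877} \approx 5.8366$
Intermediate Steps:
$\frac{-43880 - 36396}{-2112 - 11642} = - \frac{80276}{-13754} = \left(-80276\right) \left(- \frac{1}{13754}\right) = \frac{40138}{6877}$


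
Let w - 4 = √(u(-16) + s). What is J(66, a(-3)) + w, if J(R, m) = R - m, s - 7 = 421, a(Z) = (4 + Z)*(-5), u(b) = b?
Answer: 75 + 2*√103 ≈ 95.298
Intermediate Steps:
a(Z) = -20 - 5*Z
s = 428 (s = 7 + 421 = 428)
w = 4 + 2*√103 (w = 4 + √(-16 + 428) = 4 + √412 = 4 + 2*√103 ≈ 24.298)
J(66, a(-3)) + w = (66 - (-20 - 5*(-3))) + (4 + 2*√103) = (66 - (-20 + 15)) + (4 + 2*√103) = (66 - 1*(-5)) + (4 + 2*√103) = (66 + 5) + (4 + 2*√103) = 71 + (4 + 2*√103) = 75 + 2*√103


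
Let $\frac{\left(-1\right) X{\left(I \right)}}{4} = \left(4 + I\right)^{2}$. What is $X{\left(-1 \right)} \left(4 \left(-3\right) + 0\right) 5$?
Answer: $2160$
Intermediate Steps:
$X{\left(I \right)} = - 4 \left(4 + I\right)^{2}$
$X{\left(-1 \right)} \left(4 \left(-3\right) + 0\right) 5 = - 4 \left(4 - 1\right)^{2} \left(4 \left(-3\right) + 0\right) 5 = - 4 \cdot 3^{2} \left(-12 + 0\right) 5 = \left(-4\right) 9 \left(-12\right) 5 = \left(-36\right) \left(-12\right) 5 = 432 \cdot 5 = 2160$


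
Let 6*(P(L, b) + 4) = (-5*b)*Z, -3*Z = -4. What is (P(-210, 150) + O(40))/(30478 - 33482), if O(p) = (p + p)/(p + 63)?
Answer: 13124/232059 ≈ 0.056555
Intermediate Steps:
Z = 4/3 (Z = -1/3*(-4) = 4/3 ≈ 1.3333)
O(p) = 2*p/(63 + p) (O(p) = (2*p)/(63 + p) = 2*p/(63 + p))
P(L, b) = -4 - 10*b/9 (P(L, b) = -4 + (-5*b*(4/3))/6 = -4 + (-20*b/3)/6 = -4 - 10*b/9)
(P(-210, 150) + O(40))/(30478 - 33482) = ((-4 - 10/9*150) + 2*40/(63 + 40))/(30478 - 33482) = ((-4 - 500/3) + 2*40/103)/(-3004) = (-512/3 + 2*40*(1/103))*(-1/3004) = (-512/3 + 80/103)*(-1/3004) = -52496/309*(-1/3004) = 13124/232059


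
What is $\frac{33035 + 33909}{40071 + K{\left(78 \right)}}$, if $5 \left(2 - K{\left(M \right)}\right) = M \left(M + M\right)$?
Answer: $\frac{334720}{188197} \approx 1.7786$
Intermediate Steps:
$K{\left(M \right)} = 2 - \frac{2 M^{2}}{5}$ ($K{\left(M \right)} = 2 - \frac{M \left(M + M\right)}{5} = 2 - \frac{M 2 M}{5} = 2 - \frac{2 M^{2}}{5}$)
$\frac{33035 + 33909}{40071 + K{\left(78 \right)}} = \frac{33035 + 33909}{40071 + \left(2 - \frac{2 \cdot 78^{2}}{5}\right)} = \frac{66944}{40071 + \left(2 - \frac{12168}{5}\right)} = \frac{66944}{40071 - \frac{12158}{5}} = \frac{66944}{\frac{188197}{5}} = 66944 \cdot \frac{5}{188197} = \frac{334720}{188197}$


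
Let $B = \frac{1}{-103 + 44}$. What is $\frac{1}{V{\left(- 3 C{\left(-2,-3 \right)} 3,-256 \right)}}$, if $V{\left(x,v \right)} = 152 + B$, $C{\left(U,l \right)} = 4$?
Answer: $\frac{59}{8967} \approx 0.0065797$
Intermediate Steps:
$B = - \frac{1}{59}$ ($B = \frac{1}{-59} = - \frac{1}{59} \approx -0.016949$)
$V{\left(x,v \right)} = \frac{8967}{59}$ ($V{\left(x,v \right)} = 152 - \frac{1}{59} = \frac{8967}{59}$)
$\frac{1}{V{\left(- 3 C{\left(-2,-3 \right)} 3,-256 \right)}} = \frac{1}{\frac{8967}{59}} = \frac{59}{8967}$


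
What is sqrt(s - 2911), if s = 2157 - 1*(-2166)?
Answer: 2*sqrt(353) ≈ 37.577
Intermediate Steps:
s = 4323 (s = 2157 + 2166 = 4323)
sqrt(s - 2911) = sqrt(4323 - 2911) = sqrt(1412) = 2*sqrt(353)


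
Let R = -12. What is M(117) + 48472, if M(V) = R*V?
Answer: 47068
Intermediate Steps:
M(V) = -12*V
M(117) + 48472 = -12*117 + 48472 = -1404 + 48472 = 47068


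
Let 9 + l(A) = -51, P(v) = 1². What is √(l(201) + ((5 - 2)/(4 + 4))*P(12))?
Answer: 3*I*√106/4 ≈ 7.7217*I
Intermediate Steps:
P(v) = 1
l(A) = -60 (l(A) = -9 - 51 = -60)
√(l(201) + ((5 - 2)/(4 + 4))*P(12)) = √(-60 + ((5 - 2)/(4 + 4))*1) = √(-60 + (3/8)*1) = √(-60 + 3/8) = √(-477/8) = 3*I*√106/4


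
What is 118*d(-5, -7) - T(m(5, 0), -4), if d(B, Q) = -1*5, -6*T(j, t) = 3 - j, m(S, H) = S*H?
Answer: -1179/2 ≈ -589.50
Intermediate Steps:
m(S, H) = H*S
T(j, t) = -½ + j/6 (T(j, t) = -(3 - j)/6 = -½ + j/6)
d(B, Q) = -5
118*d(-5, -7) - T(m(5, 0), -4) = 118*(-5) - (-½ + (0*5)/6) = -590 - (-½ + (⅙)*0) = -590 - (-½ + 0) = -590 - 1*(-½) = -590 + ½ = -1179/2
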